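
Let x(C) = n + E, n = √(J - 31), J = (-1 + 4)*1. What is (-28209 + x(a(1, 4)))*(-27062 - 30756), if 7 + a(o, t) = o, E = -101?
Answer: 1636827580 - 115636*I*√7 ≈ 1.6368e+9 - 3.0594e+5*I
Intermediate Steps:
J = 3 (J = 3*1 = 3)
n = 2*I*√7 (n = √(3 - 31) = √(-28) = 2*I*√7 ≈ 5.2915*I)
a(o, t) = -7 + o
x(C) = -101 + 2*I*√7 (x(C) = 2*I*√7 - 101 = -101 + 2*I*√7)
(-28209 + x(a(1, 4)))*(-27062 - 30756) = (-28209 + (-101 + 2*I*√7))*(-27062 - 30756) = (-28310 + 2*I*√7)*(-57818) = 1636827580 - 115636*I*√7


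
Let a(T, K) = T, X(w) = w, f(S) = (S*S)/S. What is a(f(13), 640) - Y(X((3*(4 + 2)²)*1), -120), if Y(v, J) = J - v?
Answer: 241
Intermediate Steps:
f(S) = S (f(S) = S²/S = S)
a(f(13), 640) - Y(X((3*(4 + 2)²)*1), -120) = 13 - (-120 - 3*(4 + 2)²) = 13 - (-120 - 3*6²) = 13 - (-120 - 3*36) = 13 - (-120 - 108) = 13 - 1*(-228) = 13 + 228 = 241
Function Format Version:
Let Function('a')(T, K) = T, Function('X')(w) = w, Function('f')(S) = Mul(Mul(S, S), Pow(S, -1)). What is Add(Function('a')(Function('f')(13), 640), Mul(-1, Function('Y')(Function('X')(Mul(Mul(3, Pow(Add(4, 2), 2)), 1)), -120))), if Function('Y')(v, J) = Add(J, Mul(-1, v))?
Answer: 241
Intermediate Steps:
Function('f')(S) = S (Function('f')(S) = Mul(Pow(S, 2), Pow(S, -1)) = S)
Add(Function('a')(Function('f')(13), 640), Mul(-1, Function('Y')(Function('X')(Mul(Mul(3, Pow(Add(4, 2), 2)), 1)), -120))) = Add(13, Mul(-1, Add(-120, Mul(-1, Mul(Mul(3, Pow(Add(4, 2), 2)), 1))))) = Add(13, Mul(-1, Add(-120, Mul(-1, Mul(Mul(3, Pow(6, 2)), 1))))) = Add(13, Mul(-1, Add(-120, Mul(-1, Mul(Mul(3, 36), 1))))) = Add(13, Mul(-1, Add(-120, Mul(-1, Mul(108, 1))))) = Add(13, Mul(-1, Add(-120, Mul(-1, 108)))) = Add(13, Mul(-1, Add(-120, -108))) = Add(13, Mul(-1, -228)) = Add(13, 228) = 241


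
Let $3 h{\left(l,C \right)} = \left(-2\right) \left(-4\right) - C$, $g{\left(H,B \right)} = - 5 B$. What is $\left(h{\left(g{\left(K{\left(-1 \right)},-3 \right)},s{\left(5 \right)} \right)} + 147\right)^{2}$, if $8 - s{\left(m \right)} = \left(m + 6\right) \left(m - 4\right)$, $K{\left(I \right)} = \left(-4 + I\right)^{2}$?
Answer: $\frac{204304}{9} \approx 22700.0$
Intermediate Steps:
$s{\left(m \right)} = 8 - \left(-4 + m\right) \left(6 + m\right)$ ($s{\left(m \right)} = 8 - \left(m + 6\right) \left(m - 4\right) = 8 - \left(6 + m\right) \left(-4 + m\right) = 8 - \left(-4 + m\right) \left(6 + m\right)$)
$h{\left(l,C \right)} = \frac{8}{3} - \frac{C}{3}$ ($h{\left(l,C \right)} = \frac{\left(-2\right) \left(-4\right) - C}{3} = \frac{8 - C}{3} = \frac{8}{3} - \frac{C}{3}$)
$\left(h{\left(g{\left(K{\left(-1 \right)},-3 \right)},s{\left(5 \right)} \right)} + 147\right)^{2} = \left(\left(\frac{8}{3} - \frac{32 - 5^{2} - 10}{3}\right) + 147\right)^{2} = \left(\left(\frac{8}{3} - \frac{32 - 25 - 10}{3}\right) + 147\right)^{2} = \left(\left(\frac{8}{3} - -1\right) + 147\right)^{2} = \left(\left(\frac{8}{3} + 1\right) + 147\right)^{2} = \left(\frac{11}{3} + 147\right)^{2} = \left(\frac{452}{3}\right)^{2} = \frac{204304}{9}$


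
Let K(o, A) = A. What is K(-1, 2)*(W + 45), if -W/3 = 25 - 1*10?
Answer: 0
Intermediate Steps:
W = -45 (W = -3*(25 - 1*10) = -3*(25 - 10) = -3*15 = -45)
K(-1, 2)*(W + 45) = 2*(-45 + 45) = 2*0 = 0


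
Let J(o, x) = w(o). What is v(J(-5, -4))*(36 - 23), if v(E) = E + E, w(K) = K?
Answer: -130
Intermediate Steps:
J(o, x) = o
v(E) = 2*E
v(J(-5, -4))*(36 - 23) = (2*(-5))*(36 - 23) = -10*13 = -130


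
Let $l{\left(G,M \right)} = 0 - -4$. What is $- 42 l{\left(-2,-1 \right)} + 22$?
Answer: $-146$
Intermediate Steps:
$l{\left(G,M \right)} = 4$ ($l{\left(G,M \right)} = 0 + 4 = 4$)
$- 42 l{\left(-2,-1 \right)} + 22 = \left(-42\right) 4 + 22 = -168 + 22 = -146$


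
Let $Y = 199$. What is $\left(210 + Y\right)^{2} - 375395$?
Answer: $-208114$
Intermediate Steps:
$\left(210 + Y\right)^{2} - 375395 = \left(210 + 199\right)^{2} - 375395 = 409^{2} - 375395 = 167281 - 375395 = -208114$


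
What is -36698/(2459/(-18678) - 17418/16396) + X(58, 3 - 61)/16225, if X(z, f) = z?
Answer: 11396603799212009/370793137550 ≈ 30736.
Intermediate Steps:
-36698/(2459/(-18678) - 17418/16396) + X(58, 3 - 61)/16225 = -36698/(2459/(-18678) - 17418/16396) + 58/16225 = -36698/(2459*(-1/18678) - 17418*1/16396) + 58*(1/16225) = -36698/(-2459/18678 - 8709/8198) + 58/16225 = -36698/(-45706396/38280561) + 58/16225 = -36698*(-38280561/45706396) + 58/16225 = 702410013789/22853198 + 58/16225 = 11396603799212009/370793137550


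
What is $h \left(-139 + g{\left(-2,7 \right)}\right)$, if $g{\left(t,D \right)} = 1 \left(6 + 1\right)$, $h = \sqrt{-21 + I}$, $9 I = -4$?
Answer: $- 44 i \sqrt{193} \approx - 611.27 i$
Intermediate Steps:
$I = - \frac{4}{9}$ ($I = \frac{1}{9} \left(-4\right) = - \frac{4}{9} \approx -0.44444$)
$h = \frac{i \sqrt{193}}{3}$ ($h = \sqrt{-21 - \frac{4}{9}} = \sqrt{- \frac{193}{9}} = \frac{i \sqrt{193}}{3} \approx 4.6308 i$)
$g{\left(t,D \right)} = 7$ ($g{\left(t,D \right)} = 1 \cdot 7 = 7$)
$h \left(-139 + g{\left(-2,7 \right)}\right) = \frac{i \sqrt{193}}{3} \left(-139 + 7\right) = \frac{i \sqrt{193}}{3} \left(-132\right) = - 44 i \sqrt{193}$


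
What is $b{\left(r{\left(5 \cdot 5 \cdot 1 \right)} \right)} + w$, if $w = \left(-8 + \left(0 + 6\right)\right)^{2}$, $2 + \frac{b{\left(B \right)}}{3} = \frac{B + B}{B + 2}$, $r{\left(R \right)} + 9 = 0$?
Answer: $\frac{40}{7} \approx 5.7143$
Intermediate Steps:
$r{\left(R \right)} = -9$ ($r{\left(R \right)} = -9 + 0 = -9$)
$b{\left(B \right)} = -6 + \frac{6 B}{2 + B}$ ($b{\left(B \right)} = -6 + 3 \frac{B + B}{B + 2} = -6 + 3 \frac{2 B}{2 + B} = -6 + \frac{6 B}{2 + B}$)
$w = 4$ ($w = \left(-8 + 6\right)^{2} = \left(-2\right)^{2} = 4$)
$b{\left(r{\left(5 \cdot 5 \cdot 1 \right)} \right)} + w = - \frac{12}{2 - 9} + 4 = - \frac{12}{-7} + 4 = \left(-12\right) \left(- \frac{1}{7}\right) + 4 = \frac{12}{7} + 4 = \frac{40}{7}$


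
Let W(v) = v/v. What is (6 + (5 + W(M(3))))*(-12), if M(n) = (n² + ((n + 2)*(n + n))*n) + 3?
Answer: -144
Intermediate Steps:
M(n) = 3 + n² + 2*n²*(2 + n) (M(n) = (n² + ((2 + n)*(2*n))*n) + 3 = (n² + (2*n*(2 + n))*n) + 3 = (n² + 2*n²*(2 + n)) + 3 = 3 + n² + 2*n²*(2 + n))
W(v) = 1
(6 + (5 + W(M(3))))*(-12) = (6 + (5 + 1))*(-12) = (6 + 6)*(-12) = 12*(-12) = -144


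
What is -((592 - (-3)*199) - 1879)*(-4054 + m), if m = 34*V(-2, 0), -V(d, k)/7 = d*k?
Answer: -2797260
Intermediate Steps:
V(d, k) = -7*d*k
m = 0 (m = 34*(-7*(-2)*0) = 34*0 = 0)
-((592 - (-3)*199) - 1879)*(-4054 + m) = -((592 - (-3)*199) - 1879)*(-4054 + 0) = -((592 - 1*(-597)) - 1879)*(-4054) = -((592 + 597) - 1879)*(-4054) = -(1189 - 1879)*(-4054) = -(-690)*(-4054) = -1*2797260 = -2797260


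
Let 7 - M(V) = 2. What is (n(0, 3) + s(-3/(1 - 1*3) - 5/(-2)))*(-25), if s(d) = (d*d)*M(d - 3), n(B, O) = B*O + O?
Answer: -2075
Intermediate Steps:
M(V) = 5 (M(V) = 7 - 1*2 = 7 - 2 = 5)
n(B, O) = O + B*O
s(d) = 5*d² (s(d) = (d*d)*5 = d²*5 = 5*d²)
(n(0, 3) + s(-3/(1 - 1*3) - 5/(-2)))*(-25) = (3*(1 + 0) + 5*(-3/(1 - 1*3) - 5/(-2))²)*(-25) = (3*1 + 5*(-3/(1 - 3) - 5*(-½))²)*(-25) = (3 + 5*(-3/(-2) + 5/2)²)*(-25) = (3 + 5*(-3*(-½) + 5/2)²)*(-25) = (3 + 5*(3/2 + 5/2)²)*(-25) = (3 + 5*4²)*(-25) = (3 + 5*16)*(-25) = (3 + 80)*(-25) = 83*(-25) = -2075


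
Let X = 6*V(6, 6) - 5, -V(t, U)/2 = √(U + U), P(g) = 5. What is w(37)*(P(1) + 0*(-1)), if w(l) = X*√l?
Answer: -120*√111 - 25*√37 ≈ -1416.3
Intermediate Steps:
V(t, U) = -2*√2*√U (V(t, U) = -2*√(U + U) = -2*√2*√U)
X = -5 - 24*√3 (X = 6*(-2*√2*√6) - 5 = 6*(-4*√3) - 5 = -24*√3 - 5 = -5 - 24*√3 ≈ -46.569)
w(l) = √l*(-5 - 24*√3) (w(l) = (-5 - 24*√3)*√l = √l*(-5 - 24*√3))
w(37)*(P(1) + 0*(-1)) = (√37*(-5 - 24*√3))*(5 + 0*(-1)) = (√37*(-5 - 24*√3))*(5 + 0) = (√37*(-5 - 24*√3))*5 = 5*√37*(-5 - 24*√3)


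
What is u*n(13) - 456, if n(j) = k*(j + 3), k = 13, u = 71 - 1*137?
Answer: -14184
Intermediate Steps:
u = -66 (u = 71 - 137 = -66)
n(j) = 39 + 13*j (n(j) = 13*(j + 3) = 13*(3 + j) = 39 + 13*j)
u*n(13) - 456 = -66*(39 + 13*13) - 456 = -66*(39 + 169) - 456 = -66*208 - 456 = -13728 - 456 = -14184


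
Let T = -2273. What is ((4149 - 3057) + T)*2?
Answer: -2362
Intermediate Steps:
((4149 - 3057) + T)*2 = ((4149 - 3057) - 2273)*2 = (1092 - 2273)*2 = -1181*2 = -2362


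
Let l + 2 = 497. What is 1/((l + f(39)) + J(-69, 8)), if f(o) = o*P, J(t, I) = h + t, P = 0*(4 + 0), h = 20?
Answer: 1/446 ≈ 0.0022422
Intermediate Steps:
P = 0 (P = 0*4 = 0)
J(t, I) = 20 + t
f(o) = 0 (f(o) = o*0 = 0)
l = 495 (l = -2 + 497 = 495)
1/((l + f(39)) + J(-69, 8)) = 1/((495 + 0) + (20 - 69)) = 1/(495 - 49) = 1/446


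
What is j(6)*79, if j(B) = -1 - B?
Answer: -553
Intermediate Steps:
j(6)*79 = (-1 - 1*6)*79 = (-1 - 6)*79 = -7*79 = -553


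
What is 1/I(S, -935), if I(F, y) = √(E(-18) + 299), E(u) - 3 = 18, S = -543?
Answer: √5/40 ≈ 0.055902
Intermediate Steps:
E(u) = 21 (E(u) = 3 + 18 = 21)
I(F, y) = 8*√5 (I(F, y) = √(21 + 299) = √320 = 8*√5)
1/I(S, -935) = 1/(8*√5) = √5/40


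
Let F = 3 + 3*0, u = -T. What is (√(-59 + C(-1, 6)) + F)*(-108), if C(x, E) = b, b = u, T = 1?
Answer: -324 - 216*I*√15 ≈ -324.0 - 836.56*I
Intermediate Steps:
u = -1 (u = -1*1 = -1)
b = -1
F = 3 (F = 3 + 0 = 3)
C(x, E) = -1
(√(-59 + C(-1, 6)) + F)*(-108) = (√(-59 - 1) + 3)*(-108) = (√(-60) + 3)*(-108) = (2*I*√15 + 3)*(-108) = (3 + 2*I*√15)*(-108) = -324 - 216*I*√15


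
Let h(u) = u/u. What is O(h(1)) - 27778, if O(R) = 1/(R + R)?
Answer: -55555/2 ≈ -27778.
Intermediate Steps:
h(u) = 1
O(R) = 1/(2*R)
O(h(1)) - 27778 = (1/2)/1 - 27778 = (1/2)*1 - 27778 = 1/2 - 27778 = -55555/2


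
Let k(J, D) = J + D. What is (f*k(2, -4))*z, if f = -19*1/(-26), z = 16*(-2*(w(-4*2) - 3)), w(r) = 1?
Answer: -1216/13 ≈ -93.538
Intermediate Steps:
k(J, D) = D + J
z = 64 (z = 16*(-2*(1 - 3)) = 16*(-2*(-2)) = 16*4 = 64)
f = 19/26 (f = -19*(-1/26) = 19/26 ≈ 0.73077)
(f*k(2, -4))*z = (19*(-4 + 2)/26)*64 = ((19/26)*(-2))*64 = -19/13*64 = -1216/13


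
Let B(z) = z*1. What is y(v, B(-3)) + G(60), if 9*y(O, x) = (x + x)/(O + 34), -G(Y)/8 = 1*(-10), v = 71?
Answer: 25198/315 ≈ 79.994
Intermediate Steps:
G(Y) = 80 (G(Y) = -8*(-10) = 80)
B(z) = z
y(O, x) = 2*x/(9*(34 + O)) (y(O, x) = ((x + x)/(O + 34))/9 = ((2*x)/(34 + O))/9 = (2*x/(34 + O))/9 = 2*x/(9*(34 + O)))
y(v, B(-3)) + G(60) = (2/9)*(-3)/(34 + 71) + 80 = (2/9)*(-3)/105 + 80 = (2/9)*(-3)*(1/105) + 80 = -2/315 + 80 = 25198/315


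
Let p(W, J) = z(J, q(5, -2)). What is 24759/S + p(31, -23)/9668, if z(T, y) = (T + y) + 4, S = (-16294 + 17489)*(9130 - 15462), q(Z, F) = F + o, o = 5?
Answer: -90109463/18288810580 ≈ -0.0049270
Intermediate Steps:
q(Z, F) = 5 + F (q(Z, F) = F + 5 = 5 + F)
S = -7566740 (S = 1195*(-6332) = -7566740)
z(T, y) = 4 + T + y
p(W, J) = 7 + J (p(W, J) = 4 + J + (5 - 2) = 4 + J + 3 = 7 + J)
24759/S + p(31, -23)/9668 = 24759/(-7566740) + (7 - 23)/9668 = 24759*(-1/7566740) - 16*1/9668 = -24759/7566740 - 4/2417 = -90109463/18288810580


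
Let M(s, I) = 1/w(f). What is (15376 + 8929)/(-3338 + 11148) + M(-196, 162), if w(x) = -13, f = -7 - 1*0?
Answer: 61631/20306 ≈ 3.0351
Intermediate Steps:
f = -7 (f = -7 + 0 = -7)
M(s, I) = -1/13 (M(s, I) = 1/(-13) = -1/13)
(15376 + 8929)/(-3338 + 11148) + M(-196, 162) = (15376 + 8929)/(-3338 + 11148) - 1/13 = 24305/7810 - 1/13 = 24305*(1/7810) - 1/13 = 4861/1562 - 1/13 = 61631/20306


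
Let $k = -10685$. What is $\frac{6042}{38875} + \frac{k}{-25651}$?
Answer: $\frac{570362717}{997182625} \approx 0.57197$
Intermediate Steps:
$\frac{6042}{38875} + \frac{k}{-25651} = \frac{6042}{38875} - \frac{10685}{-25651} = 6042 \cdot \frac{1}{38875} - - \frac{10685}{25651} = \frac{6042}{38875} + \frac{10685}{25651} = \frac{570362717}{997182625}$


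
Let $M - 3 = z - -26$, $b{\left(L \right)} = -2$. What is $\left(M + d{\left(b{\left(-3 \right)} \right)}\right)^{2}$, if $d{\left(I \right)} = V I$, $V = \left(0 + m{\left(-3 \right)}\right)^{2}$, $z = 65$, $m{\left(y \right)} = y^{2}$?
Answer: $4624$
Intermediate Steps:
$V = 81$ ($V = \left(0 + \left(-3\right)^{2}\right)^{2} = \left(0 + 9\right)^{2} = 9^{2} = 81$)
$d{\left(I \right)} = 81 I$
$M = 94$ ($M = 3 + \left(65 - -26\right) = 3 + \left(65 + 26\right) = 3 + 91 = 94$)
$\left(M + d{\left(b{\left(-3 \right)} \right)}\right)^{2} = \left(94 + 81 \left(-2\right)\right)^{2} = \left(94 - 162\right)^{2} = \left(-68\right)^{2} = 4624$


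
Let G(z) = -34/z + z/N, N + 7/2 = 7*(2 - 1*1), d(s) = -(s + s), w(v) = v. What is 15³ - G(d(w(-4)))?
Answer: 94555/28 ≈ 3377.0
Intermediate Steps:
d(s) = -2*s
N = 7/2 (N = -7/2 + 7*(2 - 1*1) = -7/2 + 7*(2 - 1) = -7/2 + 7*1 = -7/2 + 7 = 7/2 ≈ 3.5000)
G(z) = -34/z + 2*z/7 (G(z) = -34/z + z/(7/2) = -34/z + z*(2/7) = -34/z + 2*z/7)
15³ - G(d(w(-4))) = 15³ - (-34/((-2*(-4))) + 2*(-2*(-4))/7) = 3375 - (-34/8 + (2/7)*8) = 3375 - (-34*⅛ + 16/7) = 3375 - (-17/4 + 16/7) = 3375 - 1*(-55/28) = 3375 + 55/28 = 94555/28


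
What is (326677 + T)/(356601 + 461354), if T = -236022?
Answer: 18131/163591 ≈ 0.11083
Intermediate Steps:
(326677 + T)/(356601 + 461354) = (326677 - 236022)/(356601 + 461354) = 90655/817955 = 90655*(1/817955) = 18131/163591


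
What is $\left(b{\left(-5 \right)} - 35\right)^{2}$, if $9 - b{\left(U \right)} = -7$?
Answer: $361$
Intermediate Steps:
$b{\left(U \right)} = 16$ ($b{\left(U \right)} = 9 - -7 = 9 + 7 = 16$)
$\left(b{\left(-5 \right)} - 35\right)^{2} = \left(16 - 35\right)^{2} = \left(-19\right)^{2} = 361$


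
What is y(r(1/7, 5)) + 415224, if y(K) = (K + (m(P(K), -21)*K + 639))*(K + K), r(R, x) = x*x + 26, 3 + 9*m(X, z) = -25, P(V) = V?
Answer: 469420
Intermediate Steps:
m(X, z) = -28/9 (m(X, z) = -⅓ + (⅑)*(-25) = -⅓ - 25/9 = -28/9)
r(R, x) = 26 + x² (r(R, x) = x² + 26 = 26 + x²)
y(K) = 2*K*(639 - 19*K/9) (y(K) = (K + (-28*K/9 + 639))*(K + K) = (K + (639 - 28*K/9))*(2*K) = (639 - 19*K/9)*(2*K) = 2*K*(639 - 19*K/9))
y(r(1/7, 5)) + 415224 = 2*(26 + 5²)*(5751 - 19*(26 + 5²))/9 + 415224 = 2*(26 + 25)*(5751 - 19*(26 + 25))/9 + 415224 = (2/9)*51*(5751 - 19*51) + 415224 = (2/9)*51*(5751 - 969) + 415224 = (2/9)*51*4782 + 415224 = 54196 + 415224 = 469420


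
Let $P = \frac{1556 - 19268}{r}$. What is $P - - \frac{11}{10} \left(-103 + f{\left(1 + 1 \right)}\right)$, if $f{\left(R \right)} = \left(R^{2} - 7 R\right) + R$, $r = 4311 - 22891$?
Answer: $- \frac{1125453}{9290} \approx -121.15$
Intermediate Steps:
$r = -18580$
$f{\left(R \right)} = R^{2} - 6 R$
$P = \frac{4428}{4645}$ ($P = \frac{1556 - 19268}{-18580} = \left(-17712\right) \left(- \frac{1}{18580}\right) = \frac{4428}{4645} \approx 0.95328$)
$P - - \frac{11}{10} \left(-103 + f{\left(1 + 1 \right)}\right) = \frac{4428}{4645} - - \frac{11}{10} \left(-103 + \left(1 + 1\right) \left(-6 + \left(1 + 1\right)\right)\right) = \frac{4428}{4645} - \left(-11\right) \frac{1}{10} \left(-103 + 2 \left(-6 + 2\right)\right) = \frac{4428}{4645} - - \frac{11 \left(-103 + 2 \left(-4\right)\right)}{10} = \frac{4428}{4645} - - \frac{11 \left(-103 - 8\right)}{10} = \frac{4428}{4645} - \left(- \frac{11}{10}\right) \left(-111\right) = \frac{4428}{4645} - \frac{1221}{10} = - \frac{1125453}{9290}$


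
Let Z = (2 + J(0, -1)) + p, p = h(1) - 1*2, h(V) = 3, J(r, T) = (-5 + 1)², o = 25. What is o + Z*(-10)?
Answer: -165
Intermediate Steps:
J(r, T) = 16 (J(r, T) = (-4)² = 16)
p = 1 (p = 3 - 1*2 = 3 - 2 = 1)
Z = 19 (Z = (2 + 16) + 1 = 18 + 1 = 19)
o + Z*(-10) = 25 + 19*(-10) = 25 - 190 = -165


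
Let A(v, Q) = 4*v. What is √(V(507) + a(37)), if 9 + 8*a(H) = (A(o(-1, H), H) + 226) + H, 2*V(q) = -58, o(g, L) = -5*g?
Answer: √21/2 ≈ 2.2913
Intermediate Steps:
V(q) = -29 (V(q) = (½)*(-58) = -29)
a(H) = 237/8 + H/8 (a(H) = -9/8 + ((4*(-5*(-1)) + 226) + H)/8 = -9/8 + ((4*5 + 226) + H)/8 = -9/8 + ((20 + 226) + H)/8 = -9/8 + (246 + H)/8 = -9/8 + (123/4 + H/8) = 237/8 + H/8)
√(V(507) + a(37)) = √(-29 + (237/8 + (⅛)*37)) = √(-29 + (237/8 + 37/8)) = √(-29 + 137/4) = √(21/4) = √21/2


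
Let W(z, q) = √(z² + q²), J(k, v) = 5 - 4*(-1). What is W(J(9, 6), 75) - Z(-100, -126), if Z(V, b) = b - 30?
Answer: 156 + 3*√634 ≈ 231.54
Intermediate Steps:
Z(V, b) = -30 + b
J(k, v) = 9 (J(k, v) = 5 + 4 = 9)
W(z, q) = √(q² + z²)
W(J(9, 6), 75) - Z(-100, -126) = √(75² + 9²) - (-30 - 126) = √(5625 + 81) - 1*(-156) = √5706 + 156 = 3*√634 + 156 = 156 + 3*√634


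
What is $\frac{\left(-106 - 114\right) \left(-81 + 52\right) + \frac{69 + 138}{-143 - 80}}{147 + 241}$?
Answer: $\frac{1422533}{86524} \approx 16.441$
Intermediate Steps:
$\frac{\left(-106 - 114\right) \left(-81 + 52\right) + \frac{69 + 138}{-143 - 80}}{147 + 241} = \frac{\left(-220\right) \left(-29\right) + \frac{207}{-223}}{388} = \left(6380 + 207 \left(- \frac{1}{223}\right)\right) \frac{1}{388} = \left(6380 - \frac{207}{223}\right) \frac{1}{388} = \frac{1422533}{223} \cdot \frac{1}{388} = \frac{1422533}{86524}$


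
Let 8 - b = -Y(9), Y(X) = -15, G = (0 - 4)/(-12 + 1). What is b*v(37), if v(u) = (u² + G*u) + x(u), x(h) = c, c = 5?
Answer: -106834/11 ≈ -9712.2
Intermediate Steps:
G = 4/11 (G = -4/(-11) = -4*(-1/11) = 4/11 ≈ 0.36364)
x(h) = 5
b = -7 (b = 8 - (-1)*(-15) = 8 - 1*15 = 8 - 15 = -7)
v(u) = 5 + u² + 4*u/11 (v(u) = (u² + 4*u/11) + 5 = 5 + u² + 4*u/11)
b*v(37) = -7*(5 + 37² + (4/11)*37) = -7*(5 + 1369 + 148/11) = -7*15262/11 = -106834/11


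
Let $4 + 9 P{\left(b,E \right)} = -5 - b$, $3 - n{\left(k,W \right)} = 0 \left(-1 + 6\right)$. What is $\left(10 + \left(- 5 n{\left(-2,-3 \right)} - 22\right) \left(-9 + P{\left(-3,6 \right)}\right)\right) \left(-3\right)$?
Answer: $-1103$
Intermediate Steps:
$n{\left(k,W \right)} = 3$ ($n{\left(k,W \right)} = 3 - 0 \left(-1 + 6\right) = 3 - 0 \cdot 5 = 3 - 0 = 3 + 0 = 3$)
$P{\left(b,E \right)} = -1 - \frac{b}{9}$ ($P{\left(b,E \right)} = - \frac{4}{9} + \frac{-5 - b}{9} = - \frac{4}{9} - \left(\frac{5}{9} + \frac{b}{9}\right) = -1 - \frac{b}{9}$)
$\left(10 + \left(- 5 n{\left(-2,-3 \right)} - 22\right) \left(-9 + P{\left(-3,6 \right)}\right)\right) \left(-3\right) = \left(10 + \left(\left(-5\right) 3 - 22\right) \left(-9 - \frac{2}{3}\right)\right) \left(-3\right) = \left(10 + \left(-15 - 22\right) \left(-9 + \left(-1 + \frac{1}{3}\right)\right)\right) \left(-3\right) = \left(10 - 37 \left(-9 - \frac{2}{3}\right)\right) \left(-3\right) = \left(10 - - \frac{1073}{3}\right) \left(-3\right) = \left(10 + \frac{1073}{3}\right) \left(-3\right) = \frac{1103}{3} \left(-3\right) = -1103$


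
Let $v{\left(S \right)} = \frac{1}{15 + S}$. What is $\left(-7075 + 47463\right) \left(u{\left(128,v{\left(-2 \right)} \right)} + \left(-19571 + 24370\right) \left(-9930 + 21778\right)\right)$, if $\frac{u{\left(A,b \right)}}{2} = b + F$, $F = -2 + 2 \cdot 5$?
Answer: $\frac{29853250057768}{13} \approx 2.2964 \cdot 10^{12}$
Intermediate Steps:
$F = 8$ ($F = -2 + 10 = 8$)
$u{\left(A,b \right)} = 16 + 2 b$ ($u{\left(A,b \right)} = 2 \left(b + 8\right) = 2 \left(8 + b\right) = 16 + 2 b$)
$\left(-7075 + 47463\right) \left(u{\left(128,v{\left(-2 \right)} \right)} + \left(-19571 + 24370\right) \left(-9930 + 21778\right)\right) = \left(-7075 + 47463\right) \left(\left(16 + \frac{2}{15 - 2}\right) + \left(-19571 + 24370\right) \left(-9930 + 21778\right)\right) = 40388 \left(\left(16 + \frac{2}{13}\right) + 4799 \cdot 11848\right) = 40388 \left(\left(16 + 2 \cdot \frac{1}{13}\right) + 56858552\right) = 40388 \left(\left(16 + \frac{2}{13}\right) + 56858552\right) = 40388 \left(\frac{210}{13} + 56858552\right) = 40388 \cdot \frac{739161386}{13} = \frac{29853250057768}{13}$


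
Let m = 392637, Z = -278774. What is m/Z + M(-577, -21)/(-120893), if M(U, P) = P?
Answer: -47461210587/33701825182 ≈ -1.4083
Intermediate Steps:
m/Z + M(-577, -21)/(-120893) = 392637/(-278774) - 21/(-120893) = 392637*(-1/278774) - 21*(-1/120893) = -392637/278774 + 21/120893 = -47461210587/33701825182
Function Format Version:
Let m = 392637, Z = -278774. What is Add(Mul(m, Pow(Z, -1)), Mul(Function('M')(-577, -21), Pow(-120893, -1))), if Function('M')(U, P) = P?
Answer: Rational(-47461210587, 33701825182) ≈ -1.4083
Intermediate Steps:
Add(Mul(m, Pow(Z, -1)), Mul(Function('M')(-577, -21), Pow(-120893, -1))) = Add(Mul(392637, Pow(-278774, -1)), Mul(-21, Pow(-120893, -1))) = Add(Mul(392637, Rational(-1, 278774)), Mul(-21, Rational(-1, 120893))) = Add(Rational(-392637, 278774), Rational(21, 120893)) = Rational(-47461210587, 33701825182)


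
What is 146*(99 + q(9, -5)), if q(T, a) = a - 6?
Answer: 12848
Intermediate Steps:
q(T, a) = -6 + a
146*(99 + q(9, -5)) = 146*(99 + (-6 - 5)) = 146*(99 - 11) = 146*88 = 12848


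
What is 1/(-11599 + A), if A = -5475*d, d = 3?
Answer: -1/28024 ≈ -3.5684e-5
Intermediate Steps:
A = -16425 (A = -5475*3 = -16425)
1/(-11599 + A) = 1/(-11599 - 16425) = 1/(-28024) = -1/28024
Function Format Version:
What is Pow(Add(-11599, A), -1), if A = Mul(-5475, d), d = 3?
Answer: Rational(-1, 28024) ≈ -3.5684e-5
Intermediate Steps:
A = -16425 (A = Mul(-5475, 3) = -16425)
Pow(Add(-11599, A), -1) = Pow(Add(-11599, -16425), -1) = Pow(-28024, -1) = Rational(-1, 28024)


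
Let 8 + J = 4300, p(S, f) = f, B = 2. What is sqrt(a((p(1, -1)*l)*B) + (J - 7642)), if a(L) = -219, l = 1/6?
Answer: I*sqrt(3569) ≈ 59.741*I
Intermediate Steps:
l = 1/6 ≈ 0.16667
J = 4292 (J = -8 + 4300 = 4292)
sqrt(a((p(1, -1)*l)*B) + (J - 7642)) = sqrt(-219 + (4292 - 7642)) = sqrt(-219 - 3350) = sqrt(-3569) = I*sqrt(3569)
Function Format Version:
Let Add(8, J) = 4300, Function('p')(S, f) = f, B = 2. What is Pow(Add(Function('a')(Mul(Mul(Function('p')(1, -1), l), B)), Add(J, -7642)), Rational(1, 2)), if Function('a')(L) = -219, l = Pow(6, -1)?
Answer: Mul(I, Pow(3569, Rational(1, 2))) ≈ Mul(59.741, I)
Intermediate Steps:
l = Rational(1, 6) ≈ 0.16667
J = 4292 (J = Add(-8, 4300) = 4292)
Pow(Add(Function('a')(Mul(Mul(Function('p')(1, -1), l), B)), Add(J, -7642)), Rational(1, 2)) = Pow(Add(-219, Add(4292, -7642)), Rational(1, 2)) = Pow(Add(-219, -3350), Rational(1, 2)) = Pow(-3569, Rational(1, 2)) = Mul(I, Pow(3569, Rational(1, 2)))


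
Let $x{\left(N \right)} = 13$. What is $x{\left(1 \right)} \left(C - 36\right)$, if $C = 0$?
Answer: $-468$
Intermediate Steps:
$x{\left(1 \right)} \left(C - 36\right) = 13 \left(0 - 36\right) = 13 \left(-36\right) = -468$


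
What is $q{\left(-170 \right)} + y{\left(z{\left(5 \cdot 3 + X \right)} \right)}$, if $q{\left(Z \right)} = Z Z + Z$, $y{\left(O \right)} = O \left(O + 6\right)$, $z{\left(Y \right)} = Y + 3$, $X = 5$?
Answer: $29397$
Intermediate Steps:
$z{\left(Y \right)} = 3 + Y$
$y{\left(O \right)} = O \left(6 + O\right)$
$q{\left(Z \right)} = Z + Z^{2}$ ($q{\left(Z \right)} = Z^{2} + Z = Z + Z^{2}$)
$q{\left(-170 \right)} + y{\left(z{\left(5 \cdot 3 + X \right)} \right)} = - 170 \left(1 - 170\right) + \left(3 + \left(5 \cdot 3 + 5\right)\right) \left(6 + \left(3 + \left(5 \cdot 3 + 5\right)\right)\right) = \left(-170\right) \left(-169\right) + \left(3 + \left(15 + 5\right)\right) \left(6 + \left(3 + \left(15 + 5\right)\right)\right) = 28730 + \left(3 + 20\right) \left(6 + \left(3 + 20\right)\right) = 28730 + 23 \left(6 + 23\right) = 28730 + 23 \cdot 29 = 28730 + 667 = 29397$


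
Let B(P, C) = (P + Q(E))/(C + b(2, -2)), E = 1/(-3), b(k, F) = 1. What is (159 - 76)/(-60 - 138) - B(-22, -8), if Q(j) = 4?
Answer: -4145/1386 ≈ -2.9906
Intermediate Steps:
E = -⅓ ≈ -0.33333
B(P, C) = (4 + P)/(1 + C) (B(P, C) = (P + 4)/(C + 1) = (4 + P)/(1 + C))
(159 - 76)/(-60 - 138) - B(-22, -8) = (159 - 76)/(-60 - 138) - (4 - 22)/(1 - 8) = 83/(-198) - (-18)/(-7) = 83*(-1/198) - (-1)*(-18)/7 = -83/198 - 1*18/7 = -83/198 - 18/7 = -4145/1386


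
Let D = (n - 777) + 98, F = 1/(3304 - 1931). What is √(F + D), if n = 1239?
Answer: √1055673613/1373 ≈ 23.664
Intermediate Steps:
F = 1/1373 ≈ 0.00072833
D = 560 (D = (1239 - 777) + 98 = 462 + 98 = 560)
√(F + D) = √(1/1373 + 560) = √(768881/1373) = √1055673613/1373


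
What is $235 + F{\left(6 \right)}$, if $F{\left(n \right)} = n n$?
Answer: $271$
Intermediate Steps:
$F{\left(n \right)} = n^{2}$
$235 + F{\left(6 \right)} = 235 + 6^{2} = 235 + 36 = 271$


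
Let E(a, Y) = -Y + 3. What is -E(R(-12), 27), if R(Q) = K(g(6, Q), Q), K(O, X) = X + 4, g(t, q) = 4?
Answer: 24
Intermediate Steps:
K(O, X) = 4 + X
R(Q) = 4 + Q
E(a, Y) = 3 - Y
-E(R(-12), 27) = -(3 - 1*27) = -(3 - 27) = -1*(-24) = 24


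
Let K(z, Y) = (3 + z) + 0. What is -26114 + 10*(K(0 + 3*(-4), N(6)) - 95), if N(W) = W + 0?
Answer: -27154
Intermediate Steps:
N(W) = W
K(z, Y) = 3 + z
-26114 + 10*(K(0 + 3*(-4), N(6)) - 95) = -26114 + 10*((3 + (0 + 3*(-4))) - 95) = -26114 + 10*((3 + (0 - 12)) - 95) = -26114 + 10*((3 - 12) - 95) = -26114 + 10*(-9 - 95) = -26114 + 10*(-104) = -26114 - 1040 = -27154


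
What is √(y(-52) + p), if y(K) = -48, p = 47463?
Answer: √47415 ≈ 217.75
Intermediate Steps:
√(y(-52) + p) = √(-48 + 47463) = √47415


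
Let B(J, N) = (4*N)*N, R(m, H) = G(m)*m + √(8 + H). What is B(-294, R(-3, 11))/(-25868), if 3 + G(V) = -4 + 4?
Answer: -(9 + √19)²/6467 ≈ -0.027596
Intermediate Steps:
G(V) = -3 (G(V) = -3 + (-4 + 4) = -3 + 0 = -3)
R(m, H) = √(8 + H) - 3*m (R(m, H) = -3*m + √(8 + H) = √(8 + H) - 3*m)
B(J, N) = 4*N²
B(-294, R(-3, 11))/(-25868) = (4*(√(8 + 11) - 3*(-3))²)/(-25868) = (4*(√19 + 9)²)*(-1/25868) = (4*(9 + √19)²)*(-1/25868) = -(9 + √19)²/6467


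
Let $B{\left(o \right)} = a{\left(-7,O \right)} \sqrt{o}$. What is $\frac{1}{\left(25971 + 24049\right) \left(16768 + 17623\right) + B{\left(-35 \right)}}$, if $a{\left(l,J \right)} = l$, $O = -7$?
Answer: $\frac{49149652}{84549090210238689} + \frac{i \sqrt{35}}{422745451051193445} \approx 5.8131 \cdot 10^{-10} + 1.3994 \cdot 10^{-17} i$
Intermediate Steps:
$B{\left(o \right)} = - 7 \sqrt{o}$
$\frac{1}{\left(25971 + 24049\right) \left(16768 + 17623\right) + B{\left(-35 \right)}} = \frac{1}{\left(25971 + 24049\right) \left(16768 + 17623\right) - 7 \sqrt{-35}} = \frac{1}{50020 \cdot 34391 - 7 i \sqrt{35}} = \frac{1}{1720237820 - 7 i \sqrt{35}}$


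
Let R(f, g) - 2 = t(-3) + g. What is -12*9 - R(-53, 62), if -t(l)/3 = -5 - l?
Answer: -178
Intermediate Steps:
t(l) = 15 + 3*l (t(l) = -3*(-5 - l) = 15 + 3*l)
R(f, g) = 8 + g (R(f, g) = 2 + ((15 + 3*(-3)) + g) = 2 + ((15 - 9) + g) = 2 + (6 + g) = 8 + g)
-12*9 - R(-53, 62) = -12*9 - (8 + 62) = -108 - 1*70 = -108 - 70 = -178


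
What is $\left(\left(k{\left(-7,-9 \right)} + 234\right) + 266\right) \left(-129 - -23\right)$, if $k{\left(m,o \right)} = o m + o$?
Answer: $-58724$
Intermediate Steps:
$k{\left(m,o \right)} = o + m o$ ($k{\left(m,o \right)} = m o + o = o + m o$)
$\left(\left(k{\left(-7,-9 \right)} + 234\right) + 266\right) \left(-129 - -23\right) = \left(\left(- 9 \left(1 - 7\right) + 234\right) + 266\right) \left(-129 - -23\right) = \left(\left(\left(-9\right) \left(-6\right) + 234\right) + 266\right) \left(-129 + 23\right) = \left(\left(54 + 234\right) + 266\right) \left(-106\right) = \left(288 + 266\right) \left(-106\right) = 554 \left(-106\right) = -58724$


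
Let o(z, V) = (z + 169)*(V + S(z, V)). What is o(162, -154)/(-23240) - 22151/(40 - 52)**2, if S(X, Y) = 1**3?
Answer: -63437081/418320 ≈ -151.65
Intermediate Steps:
S(X, Y) = 1
o(z, V) = (1 + V)*(169 + z) (o(z, V) = (z + 169)*(V + 1) = (169 + z)*(1 + V) = (1 + V)*(169 + z))
o(162, -154)/(-23240) - 22151/(40 - 52)**2 = (169 + 162 + 169*(-154) - 154*162)/(-23240) - 22151/(40 - 52)**2 = (169 + 162 - 26026 - 24948)*(-1/23240) - 22151/((-12)**2) = -50643*(-1/23240) - 22151/144 = 50643/23240 - 22151*1/144 = 50643/23240 - 22151/144 = -63437081/418320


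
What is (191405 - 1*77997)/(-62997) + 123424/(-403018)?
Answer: -347277968/164863149 ≈ -2.1065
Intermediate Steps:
(191405 - 1*77997)/(-62997) + 123424/(-403018) = (191405 - 77997)*(-1/62997) + 123424*(-1/403018) = 113408*(-1/62997) - 8816/28787 = -113408/62997 - 8816/28787 = -347277968/164863149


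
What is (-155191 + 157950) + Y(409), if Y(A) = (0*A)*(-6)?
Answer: 2759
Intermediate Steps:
Y(A) = 0 (Y(A) = 0*(-6) = 0)
(-155191 + 157950) + Y(409) = (-155191 + 157950) + 0 = 2759 + 0 = 2759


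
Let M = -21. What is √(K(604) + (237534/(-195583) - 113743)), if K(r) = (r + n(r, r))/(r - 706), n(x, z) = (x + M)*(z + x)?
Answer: 5*I*√53353661768845935/3324911 ≈ 347.35*I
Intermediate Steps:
n(x, z) = (-21 + x)*(x + z) (n(x, z) = (x - 21)*(z + x) = (-21 + x)*(x + z))
K(r) = (-41*r + 2*r²)/(-706 + r) (K(r) = (r + (r² - 21*r - 21*r + r*r))/(r - 706) = (r + (r² - 21*r - 21*r + r²))/(-706 + r) = (r + (-42*r + 2*r²))/(-706 + r) = (-41*r + 2*r²)/(-706 + r))
√(K(604) + (237534/(-195583) - 113743)) = √(604*(-41 + 2*604)/(-706 + 604) + (237534/(-195583) - 113743)) = √(604*(-41 + 1208)/(-102) + (237534*(-1/195583) - 113743)) = √(604*(-1/102)*1167 + (-237534/195583 - 113743)) = √(-117478/17 - 22246434703/195583) = √(-401166089625/3324911) = 5*I*√53353661768845935/3324911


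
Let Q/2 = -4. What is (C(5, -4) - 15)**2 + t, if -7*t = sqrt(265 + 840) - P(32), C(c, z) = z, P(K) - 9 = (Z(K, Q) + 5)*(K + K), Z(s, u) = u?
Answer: 2344/7 - sqrt(1105)/7 ≈ 330.11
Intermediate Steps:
Q = -8 (Q = 2*(-4) = -8)
P(K) = 9 - 6*K (P(K) = 9 + (-8 + 5)*(K + K) = 9 - 6*K)
t = -183/7 - sqrt(1105)/7 (t = -(sqrt(265 + 840) - (9 - 6*32))/7 = -(sqrt(1105) - (9 - 192))/7 = -(sqrt(1105) - 1*(-183))/7 = -(sqrt(1105) + 183)/7 = -(183 + sqrt(1105))/7 = -183/7 - sqrt(1105)/7 ≈ -30.892)
(C(5, -4) - 15)**2 + t = (-4 - 15)**2 + (-183/7 - sqrt(1105)/7) = (-19)**2 + (-183/7 - sqrt(1105)/7) = 361 + (-183/7 - sqrt(1105)/7) = 2344/7 - sqrt(1105)/7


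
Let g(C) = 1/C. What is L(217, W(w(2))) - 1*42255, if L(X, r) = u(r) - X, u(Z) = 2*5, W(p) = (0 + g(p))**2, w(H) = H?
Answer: -42462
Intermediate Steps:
W(p) = p**(-2) (W(p) = (0 + 1/p)**2 = (1/p)**2 = p**(-2))
u(Z) = 10
L(X, r) = 10 - X
L(217, W(w(2))) - 1*42255 = (10 - 1*217) - 1*42255 = (10 - 217) - 42255 = -207 - 42255 = -42462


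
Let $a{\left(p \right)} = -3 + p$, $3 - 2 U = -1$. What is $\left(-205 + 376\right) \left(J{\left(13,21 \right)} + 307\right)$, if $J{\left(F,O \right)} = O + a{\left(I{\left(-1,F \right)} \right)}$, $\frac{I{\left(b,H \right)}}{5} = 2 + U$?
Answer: $58995$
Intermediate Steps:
$U = 2$ ($U = \frac{3}{2} - - \frac{1}{2} = \frac{3}{2} + \frac{1}{2} = 2$)
$I{\left(b,H \right)} = 20$ ($I{\left(b,H \right)} = 5 \left(2 + 2\right) = 5 \cdot 4 = 20$)
$J{\left(F,O \right)} = 17 + O$ ($J{\left(F,O \right)} = O + \left(-3 + 20\right) = O + 17 = 17 + O$)
$\left(-205 + 376\right) \left(J{\left(13,21 \right)} + 307\right) = \left(-205 + 376\right) \left(\left(17 + 21\right) + 307\right) = 171 \left(38 + 307\right) = 171 \cdot 345 = 58995$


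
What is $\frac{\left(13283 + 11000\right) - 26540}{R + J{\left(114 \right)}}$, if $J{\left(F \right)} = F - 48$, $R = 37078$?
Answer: $- \frac{2257}{37144} \approx -0.060764$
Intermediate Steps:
$J{\left(F \right)} = -48 + F$
$\frac{\left(13283 + 11000\right) - 26540}{R + J{\left(114 \right)}} = \frac{\left(13283 + 11000\right) - 26540}{37078 + \left(-48 + 114\right)} = \frac{24283 - 26540}{37078 + 66} = - \frac{2257}{37144}$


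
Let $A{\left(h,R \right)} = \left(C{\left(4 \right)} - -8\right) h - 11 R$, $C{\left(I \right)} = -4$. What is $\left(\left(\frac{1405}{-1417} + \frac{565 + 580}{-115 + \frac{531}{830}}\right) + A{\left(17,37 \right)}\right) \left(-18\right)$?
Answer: $\frac{847360489356}{134500223} \approx 6300.1$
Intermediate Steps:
$A{\left(h,R \right)} = - 11 R + 4 h$ ($A{\left(h,R \right)} = \left(-4 - -8\right) h - 11 R = \left(-4 + 8\right) h - 11 R = 4 h - 11 R = - 11 R + 4 h$)
$\left(\left(\frac{1405}{-1417} + \frac{565 + 580}{-115 + \frac{531}{830}}\right) + A{\left(17,37 \right)}\right) \left(-18\right) = \left(\left(\frac{1405}{-1417} + \frac{565 + 580}{-115 + \frac{531}{830}}\right) + \left(\left(-11\right) 37 + 4 \cdot 17\right)\right) \left(-18\right) = \left(\left(1405 \left(- \frac{1}{1417}\right) + \frac{1145}{-115 + 531 \cdot \frac{1}{830}}\right) + \left(-407 + 68\right)\right) \left(-18\right) = \left(\left(- \frac{1405}{1417} + \frac{1145}{-115 + \frac{531}{830}}\right) - 339\right) \left(-18\right) = \left(\left(- \frac{1405}{1417} + \frac{1145}{- \frac{94919}{830}}\right) - 339\right) \left(-18\right) = \left(\left(- \frac{1405}{1417} + 1145 \left(- \frac{830}{94919}\right)\right) - 339\right) \left(-18\right) = \left(\left(- \frac{1405}{1417} - \frac{950350}{94919}\right) - 339\right) \left(-18\right) = \left(- \frac{1480007145}{134500223} - 339\right) \left(-18\right) = \left(- \frac{47075582742}{134500223}\right) \left(-18\right) = \frac{847360489356}{134500223}$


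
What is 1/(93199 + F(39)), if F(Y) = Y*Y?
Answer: 1/94720 ≈ 1.0557e-5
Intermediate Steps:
F(Y) = Y²
1/(93199 + F(39)) = 1/(93199 + 39²) = 1/(93199 + 1521) = 1/94720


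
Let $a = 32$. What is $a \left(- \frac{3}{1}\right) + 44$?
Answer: $-52$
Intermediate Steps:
$a \left(- \frac{3}{1}\right) + 44 = 32 \left(- \frac{3}{1}\right) + 44 = 32 \left(\left(-3\right) 1\right) + 44 = 32 \left(-3\right) + 44 = -96 + 44 = -52$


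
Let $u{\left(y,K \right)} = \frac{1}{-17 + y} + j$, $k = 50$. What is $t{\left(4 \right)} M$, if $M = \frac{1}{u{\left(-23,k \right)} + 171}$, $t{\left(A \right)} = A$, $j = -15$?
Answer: $\frac{160}{6239} \approx 0.025645$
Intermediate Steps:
$u{\left(y,K \right)} = -15 + \frac{1}{-17 + y}$ ($u{\left(y,K \right)} = \frac{1}{-17 + y} - 15 = -15 + \frac{1}{-17 + y}$)
$M = \frac{40}{6239}$ ($M = \frac{1}{\frac{256 - -345}{-17 - 23} + 171} = \frac{1}{\frac{256 + 345}{-40} + 171} = \frac{1}{\left(- \frac{1}{40}\right) 601 + 171} = \frac{1}{- \frac{601}{40} + 171} = \frac{1}{\frac{6239}{40}} = \frac{40}{6239} \approx 0.0064113$)
$t{\left(4 \right)} M = 4 \cdot \frac{40}{6239} = \frac{160}{6239}$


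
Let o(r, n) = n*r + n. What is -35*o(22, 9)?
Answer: -7245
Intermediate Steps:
o(r, n) = n + n*r
-35*o(22, 9) = -315*(1 + 22) = -315*23 = -35*207 = -7245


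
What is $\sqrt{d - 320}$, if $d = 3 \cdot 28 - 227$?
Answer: $i \sqrt{463} \approx 21.517 i$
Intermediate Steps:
$d = -143$ ($d = 84 - 227 = -143$)
$\sqrt{d - 320} = \sqrt{-143 - 320} = \sqrt{-463} = i \sqrt{463}$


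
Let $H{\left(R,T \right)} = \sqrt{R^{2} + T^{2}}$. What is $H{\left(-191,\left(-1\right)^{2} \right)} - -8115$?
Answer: $8115 + \sqrt{36482} \approx 8306.0$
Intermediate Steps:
$H{\left(-191,\left(-1\right)^{2} \right)} - -8115 = \sqrt{\left(-191\right)^{2} + \left(\left(-1\right)^{2}\right)^{2}} - -8115 = \sqrt{36481 + 1^{2}} + 8115 = \sqrt{36481 + 1} + 8115 = \sqrt{36482} + 8115 = 8115 + \sqrt{36482}$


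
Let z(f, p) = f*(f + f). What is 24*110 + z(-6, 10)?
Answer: 2712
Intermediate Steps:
z(f, p) = 2*f² (z(f, p) = f*(2*f) = 2*f²)
24*110 + z(-6, 10) = 24*110 + 2*(-6)² = 2640 + 2*36 = 2640 + 72 = 2712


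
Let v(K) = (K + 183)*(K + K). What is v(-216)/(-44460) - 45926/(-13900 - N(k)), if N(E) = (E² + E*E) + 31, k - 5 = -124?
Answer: 39986422/52182455 ≈ 0.76628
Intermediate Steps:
k = -119 (k = 5 - 124 = -119)
N(E) = 31 + 2*E² (N(E) = (E² + E²) + 31 = 2*E² + 31 = 31 + 2*E²)
v(K) = 2*K*(183 + K) (v(K) = (183 + K)*(2*K) = 2*K*(183 + K))
v(-216)/(-44460) - 45926/(-13900 - N(k)) = (2*(-216)*(183 - 216))/(-44460) - 45926/(-13900 - (31 + 2*(-119)²)) = (2*(-216)*(-33))*(-1/44460) - 45926/(-13900 - (31 + 2*14161)) = 14256*(-1/44460) - 45926/(-13900 - (31 + 28322)) = -396/1235 - 45926/(-13900 - 1*28353) = -396/1235 - 45926/(-13900 - 28353) = -396/1235 - 45926/(-42253) = -396/1235 - 45926*(-1/42253) = -396/1235 + 45926/42253 = 39986422/52182455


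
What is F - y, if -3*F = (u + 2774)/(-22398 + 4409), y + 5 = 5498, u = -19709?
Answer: -98819222/17989 ≈ -5493.3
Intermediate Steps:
y = 5493 (y = -5 + 5498 = 5493)
F = -5645/17989 (F = -(-19709 + 2774)/(3*(-22398 + 4409)) = -(-5645)/(-17989) = -(-5645)*(-1)/17989 = -1/3*16935/17989 = -5645/17989 ≈ -0.31380)
F - y = -5645/17989 - 1*5493 = -5645/17989 - 5493 = -98819222/17989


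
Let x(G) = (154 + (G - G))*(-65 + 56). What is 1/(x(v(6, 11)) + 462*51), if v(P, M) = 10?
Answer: 1/22176 ≈ 4.5094e-5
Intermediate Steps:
x(G) = -1386 (x(G) = (154 + 0)*(-9) = 154*(-9) = -1386)
1/(x(v(6, 11)) + 462*51) = 1/(-1386 + 462*51) = 1/(-1386 + 23562) = 1/22176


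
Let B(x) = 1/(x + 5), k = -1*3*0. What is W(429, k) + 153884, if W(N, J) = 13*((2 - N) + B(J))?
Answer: 741678/5 ≈ 1.4834e+5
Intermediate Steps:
k = 0 (k = -3*0 = 0)
B(x) = 1/(5 + x)
W(N, J) = 26 - 13*N + 13/(5 + J) (W(N, J) = 13*((2 - N) + 1/(5 + J)) = 13*(2 + 1/(5 + J) - N) = 26 - 13*N + 13/(5 + J))
W(429, k) + 153884 = 13*(1 + (2 - 1*429)*(5 + 0))/(5 + 0) + 153884 = 13*(1 + (2 - 429)*5)/5 + 153884 = 13*(1/5)*(1 - 427*5) + 153884 = 13*(1/5)*(1 - 2135) + 153884 = 13*(1/5)*(-2134) + 153884 = -27742/5 + 153884 = 741678/5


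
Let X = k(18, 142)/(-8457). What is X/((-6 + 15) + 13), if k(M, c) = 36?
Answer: -6/31009 ≈ -0.00019349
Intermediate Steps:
X = -12/2819 (X = 36/(-8457) = 36*(-1/8457) = -12/2819 ≈ -0.0042568)
X/((-6 + 15) + 13) = -12/(2819*((-6 + 15) + 13)) = -12/(2819*(9 + 13)) = -12/2819/22 = -12/2819*1/22 = -6/31009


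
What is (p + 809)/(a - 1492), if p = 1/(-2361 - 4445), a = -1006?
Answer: -5506053/17001388 ≈ -0.32386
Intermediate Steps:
p = -1/6806 (p = 1/(-6806) = -1/6806 ≈ -0.00014693)
(p + 809)/(a - 1492) = (-1/6806 + 809)/(-1006 - 1492) = (5506053/6806)/(-2498) = (5506053/6806)*(-1/2498) = -5506053/17001388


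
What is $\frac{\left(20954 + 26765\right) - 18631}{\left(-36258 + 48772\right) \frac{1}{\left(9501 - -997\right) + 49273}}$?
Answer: $\frac{869309424}{6257} \approx 1.3893 \cdot 10^{5}$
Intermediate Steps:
$\frac{\left(20954 + 26765\right) - 18631}{\left(-36258 + 48772\right) \frac{1}{\left(9501 - -997\right) + 49273}} = \frac{47719 - 18631}{12514 \frac{1}{\left(9501 + 997\right) + 49273}} = \frac{29088}{12514 \frac{1}{10498 + 49273}} = \frac{29088}{12514 \cdot \frac{1}{59771}} = \frac{29088}{\frac{12514}{59771}} = 29088 \cdot \frac{59771}{12514} = \frac{869309424}{6257}$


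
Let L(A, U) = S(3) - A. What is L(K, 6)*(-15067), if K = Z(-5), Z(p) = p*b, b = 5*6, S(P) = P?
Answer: -2305251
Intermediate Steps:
b = 30
Z(p) = 30*p (Z(p) = p*30 = 30*p)
K = -150 (K = 30*(-5) = -150)
L(A, U) = 3 - A
L(K, 6)*(-15067) = (3 - 1*(-150))*(-15067) = (3 + 150)*(-15067) = 153*(-15067) = -2305251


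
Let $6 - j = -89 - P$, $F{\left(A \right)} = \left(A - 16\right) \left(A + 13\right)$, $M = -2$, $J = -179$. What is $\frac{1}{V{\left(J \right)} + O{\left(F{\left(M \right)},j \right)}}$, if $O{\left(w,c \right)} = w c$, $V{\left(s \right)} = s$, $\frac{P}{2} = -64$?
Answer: $\frac{1}{6355} \approx 0.00015736$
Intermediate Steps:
$F{\left(A \right)} = \left(-16 + A\right) \left(13 + A\right)$
$P = -128$ ($P = 2 \left(-64\right) = -128$)
$j = -33$ ($j = 6 - \left(-89 - -128\right) = 6 - \left(-89 + 128\right) = 6 - 39 = -33$)
$O{\left(w,c \right)} = c w$
$\frac{1}{V{\left(J \right)} + O{\left(F{\left(M \right)},j \right)}} = \frac{1}{-179 - 33 \left(-208 + \left(-2\right)^{2} - -6\right)} = \frac{1}{-179 - 33 \left(-208 + 4 + 6\right)} = \frac{1}{-179 - -6534} = \frac{1}{-179 + 6534} = \frac{1}{6355}$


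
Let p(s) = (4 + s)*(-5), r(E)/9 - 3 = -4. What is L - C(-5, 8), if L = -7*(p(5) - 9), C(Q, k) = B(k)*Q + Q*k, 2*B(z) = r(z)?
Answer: 791/2 ≈ 395.50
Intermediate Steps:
r(E) = -9 (r(E) = 27 + 9*(-4) = 27 - 36 = -9)
B(z) = -9/2 (B(z) = (½)*(-9) = -9/2)
C(Q, k) = -9*Q/2 + Q*k
p(s) = -20 - 5*s
L = 378 (L = -7*((-20 - 5*5) - 9) = -7*((-20 - 25) - 9) = -7*(-45 - 9) = -7*(-54) = 378)
L - C(-5, 8) = 378 - (-5)*(-9 + 2*8)/2 = 378 - (-5)*(-9 + 16)/2 = 378 - (-5)*7/2 = 378 - 1*(-35/2) = 378 + 35/2 = 791/2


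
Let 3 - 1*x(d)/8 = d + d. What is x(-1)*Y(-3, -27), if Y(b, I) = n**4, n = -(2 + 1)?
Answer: 3240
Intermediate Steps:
x(d) = 24 - 16*d (x(d) = 24 - 8*(d + d) = 24 - 16*d)
n = -3 (n = -1*3 = -3)
Y(b, I) = 81 (Y(b, I) = (-3)**4 = 81)
x(-1)*Y(-3, -27) = (24 - 16*(-1))*81 = (24 + 16)*81 = 40*81 = 3240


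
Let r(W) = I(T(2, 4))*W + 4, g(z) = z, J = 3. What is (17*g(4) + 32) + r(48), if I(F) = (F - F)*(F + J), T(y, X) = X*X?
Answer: 104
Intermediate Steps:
T(y, X) = X²
I(F) = 0 (I(F) = (F - F)*(F + 3) = 0*(3 + F) = 0)
r(W) = 4 (r(W) = 0*W + 4 = 0 + 4 = 4)
(17*g(4) + 32) + r(48) = (17*4 + 32) + 4 = (68 + 32) + 4 = 100 + 4 = 104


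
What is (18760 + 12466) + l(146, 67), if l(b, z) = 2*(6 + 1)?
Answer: 31240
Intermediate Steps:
l(b, z) = 14 (l(b, z) = 2*7 = 14)
(18760 + 12466) + l(146, 67) = (18760 + 12466) + 14 = 31226 + 14 = 31240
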